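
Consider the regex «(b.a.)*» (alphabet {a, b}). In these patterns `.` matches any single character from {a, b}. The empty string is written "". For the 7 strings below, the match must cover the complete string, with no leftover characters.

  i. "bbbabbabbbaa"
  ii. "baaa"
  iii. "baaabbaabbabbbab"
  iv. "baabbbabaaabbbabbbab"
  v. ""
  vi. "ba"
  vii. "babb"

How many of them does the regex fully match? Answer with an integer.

i. "bbbabbabbbaa" → no match
ii. "baaa" → match
iii → match
iv → no match
v. "" → match
vi. "ba" → no match
vii. "babb" → no match
Total matched: 3

3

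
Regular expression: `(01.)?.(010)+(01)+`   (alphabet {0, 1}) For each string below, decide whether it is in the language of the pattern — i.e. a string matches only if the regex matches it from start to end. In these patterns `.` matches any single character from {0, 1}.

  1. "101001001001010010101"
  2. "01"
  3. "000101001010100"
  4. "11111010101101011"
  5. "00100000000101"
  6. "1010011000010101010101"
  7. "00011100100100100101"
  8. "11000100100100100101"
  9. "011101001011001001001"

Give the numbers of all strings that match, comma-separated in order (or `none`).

none

1 → no match
2. "01" → no match
3 → no match — must end with "01"
4 → no match — must end with "01"
5 → no match
6 → no match
7 → no match
8 → no match
9 → no match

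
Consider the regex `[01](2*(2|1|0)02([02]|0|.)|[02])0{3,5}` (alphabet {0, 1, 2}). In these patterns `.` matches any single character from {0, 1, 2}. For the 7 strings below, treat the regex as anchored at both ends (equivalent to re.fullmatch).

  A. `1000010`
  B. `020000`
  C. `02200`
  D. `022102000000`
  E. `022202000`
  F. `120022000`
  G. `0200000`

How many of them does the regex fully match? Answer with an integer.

A → no match
B → match
C → no match
D → match
E → no match
F → match
G → match
Total matched: 4

4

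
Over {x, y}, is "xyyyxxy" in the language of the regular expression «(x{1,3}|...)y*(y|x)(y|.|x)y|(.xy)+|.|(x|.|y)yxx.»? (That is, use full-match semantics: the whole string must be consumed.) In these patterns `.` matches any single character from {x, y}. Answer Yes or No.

Yes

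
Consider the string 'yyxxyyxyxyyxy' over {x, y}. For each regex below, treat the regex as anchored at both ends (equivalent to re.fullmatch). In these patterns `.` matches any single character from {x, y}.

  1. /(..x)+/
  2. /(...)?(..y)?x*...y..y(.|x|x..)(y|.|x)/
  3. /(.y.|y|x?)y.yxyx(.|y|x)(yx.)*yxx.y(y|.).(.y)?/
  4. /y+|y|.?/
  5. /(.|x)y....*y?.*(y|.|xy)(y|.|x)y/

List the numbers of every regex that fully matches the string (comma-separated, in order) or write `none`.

2, 5

1 → no match — must end with 'x'
2 → match
3 → no match
4 → no match
5 → match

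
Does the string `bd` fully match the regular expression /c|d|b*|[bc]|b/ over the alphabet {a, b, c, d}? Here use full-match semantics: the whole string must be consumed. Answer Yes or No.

No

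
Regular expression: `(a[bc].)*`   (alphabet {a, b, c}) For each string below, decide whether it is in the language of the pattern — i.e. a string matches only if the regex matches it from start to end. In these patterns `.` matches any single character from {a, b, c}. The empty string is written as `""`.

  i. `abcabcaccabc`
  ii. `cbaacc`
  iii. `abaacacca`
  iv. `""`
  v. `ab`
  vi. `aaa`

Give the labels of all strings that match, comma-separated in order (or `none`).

i, iv

i → match
ii → no match
iii → no match
iv → match
v → no match
vi → no match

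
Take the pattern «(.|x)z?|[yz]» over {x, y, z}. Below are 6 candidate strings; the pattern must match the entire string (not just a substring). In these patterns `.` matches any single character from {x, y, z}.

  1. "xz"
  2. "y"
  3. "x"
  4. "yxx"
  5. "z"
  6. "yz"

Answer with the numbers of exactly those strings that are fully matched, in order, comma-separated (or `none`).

1 → match
2 → match
3 → match
4 → no match
5 → match
6 → match

1, 2, 3, 5, 6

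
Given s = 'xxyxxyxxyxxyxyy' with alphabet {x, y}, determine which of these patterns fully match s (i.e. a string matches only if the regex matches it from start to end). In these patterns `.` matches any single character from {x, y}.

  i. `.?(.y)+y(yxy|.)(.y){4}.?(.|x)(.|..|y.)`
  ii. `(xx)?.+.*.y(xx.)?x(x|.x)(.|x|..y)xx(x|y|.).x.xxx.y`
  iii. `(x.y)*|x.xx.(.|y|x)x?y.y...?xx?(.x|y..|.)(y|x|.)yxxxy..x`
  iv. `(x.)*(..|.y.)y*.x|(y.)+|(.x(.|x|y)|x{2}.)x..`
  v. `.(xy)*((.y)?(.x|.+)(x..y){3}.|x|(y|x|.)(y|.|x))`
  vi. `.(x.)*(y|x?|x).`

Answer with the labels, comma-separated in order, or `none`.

i → no match
ii → no match
iii → match
iv → no match
v → no match
vi → no match

iii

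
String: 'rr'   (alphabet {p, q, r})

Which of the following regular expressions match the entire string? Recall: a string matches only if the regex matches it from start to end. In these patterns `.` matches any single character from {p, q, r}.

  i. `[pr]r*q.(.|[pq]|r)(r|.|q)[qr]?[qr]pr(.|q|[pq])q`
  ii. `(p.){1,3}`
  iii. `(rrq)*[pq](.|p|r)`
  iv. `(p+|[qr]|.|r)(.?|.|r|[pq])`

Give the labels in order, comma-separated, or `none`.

iv

i → no match — must end with 'q'
ii → no match — must start with 'p'
iii → no match
iv → match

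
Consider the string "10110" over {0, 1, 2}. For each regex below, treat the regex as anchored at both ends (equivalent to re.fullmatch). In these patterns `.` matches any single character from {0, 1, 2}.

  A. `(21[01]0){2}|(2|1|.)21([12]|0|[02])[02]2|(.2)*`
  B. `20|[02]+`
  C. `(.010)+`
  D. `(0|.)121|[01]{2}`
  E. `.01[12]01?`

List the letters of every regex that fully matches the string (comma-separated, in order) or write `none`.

A → no match
B → no match
C → no match — must end with "010"
D → no match
E → match

E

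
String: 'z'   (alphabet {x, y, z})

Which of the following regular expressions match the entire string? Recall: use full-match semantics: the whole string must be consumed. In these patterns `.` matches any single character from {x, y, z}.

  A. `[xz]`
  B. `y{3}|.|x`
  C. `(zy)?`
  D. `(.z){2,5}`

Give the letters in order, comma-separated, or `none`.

A, B

A → match
B → match
C → no match
D → no match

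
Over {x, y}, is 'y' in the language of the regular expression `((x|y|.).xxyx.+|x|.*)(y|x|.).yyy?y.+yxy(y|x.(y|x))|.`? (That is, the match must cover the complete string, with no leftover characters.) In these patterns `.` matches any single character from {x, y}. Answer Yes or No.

Yes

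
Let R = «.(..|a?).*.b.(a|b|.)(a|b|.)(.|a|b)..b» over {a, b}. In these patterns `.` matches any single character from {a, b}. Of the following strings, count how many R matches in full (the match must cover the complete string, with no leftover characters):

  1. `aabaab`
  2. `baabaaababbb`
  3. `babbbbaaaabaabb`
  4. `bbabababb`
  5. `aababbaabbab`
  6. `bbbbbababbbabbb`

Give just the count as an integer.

1

1 → no match
2 → no match
3 → no match
4 → no match
5 → match
6 → no match
Total matched: 1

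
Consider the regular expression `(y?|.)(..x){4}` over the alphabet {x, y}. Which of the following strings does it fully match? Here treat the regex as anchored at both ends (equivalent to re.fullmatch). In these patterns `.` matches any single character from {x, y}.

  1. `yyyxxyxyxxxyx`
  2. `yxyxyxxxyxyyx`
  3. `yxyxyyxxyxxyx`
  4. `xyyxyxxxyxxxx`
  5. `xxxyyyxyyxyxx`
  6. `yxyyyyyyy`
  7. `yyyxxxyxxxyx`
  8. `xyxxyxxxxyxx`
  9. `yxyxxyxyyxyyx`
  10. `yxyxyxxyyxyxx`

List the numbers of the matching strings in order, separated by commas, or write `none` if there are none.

1, 2, 3, 4, 8, 9, 10

1 → match
2 → match
3 → match
4 → match
5 → no match
6. `yxyyyyyyy` → no match — must end with `x`
7. `yyyxxxyxxxyx` → no match
8. `xyxxyxxxxyxx` → match
9 → match
10 → match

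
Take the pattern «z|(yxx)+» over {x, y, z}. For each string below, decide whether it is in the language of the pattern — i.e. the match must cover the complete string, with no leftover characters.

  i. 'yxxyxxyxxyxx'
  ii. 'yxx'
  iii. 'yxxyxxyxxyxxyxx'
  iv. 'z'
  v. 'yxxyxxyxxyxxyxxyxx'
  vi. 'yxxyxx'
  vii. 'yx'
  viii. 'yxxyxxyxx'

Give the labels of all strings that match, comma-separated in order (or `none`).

i → match
ii → match
iii → match
iv → match
v → match
vi → match
vii → no match
viii → match

i, ii, iii, iv, v, vi, viii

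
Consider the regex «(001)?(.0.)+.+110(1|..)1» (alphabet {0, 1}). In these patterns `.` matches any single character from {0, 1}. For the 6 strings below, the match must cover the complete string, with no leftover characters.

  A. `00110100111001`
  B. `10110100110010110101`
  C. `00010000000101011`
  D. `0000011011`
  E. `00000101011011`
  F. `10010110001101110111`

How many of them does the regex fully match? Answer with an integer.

4

A → no match
B → match
C → no match
D → match
E → match
F → match
Total matched: 4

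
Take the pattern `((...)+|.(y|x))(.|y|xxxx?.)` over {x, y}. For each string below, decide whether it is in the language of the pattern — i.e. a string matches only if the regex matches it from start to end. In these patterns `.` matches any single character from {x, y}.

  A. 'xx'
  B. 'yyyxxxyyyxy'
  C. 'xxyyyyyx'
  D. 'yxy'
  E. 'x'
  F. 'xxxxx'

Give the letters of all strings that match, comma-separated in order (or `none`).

D

A → no match
B → no match
C → no match
D → match
E → no match
F → no match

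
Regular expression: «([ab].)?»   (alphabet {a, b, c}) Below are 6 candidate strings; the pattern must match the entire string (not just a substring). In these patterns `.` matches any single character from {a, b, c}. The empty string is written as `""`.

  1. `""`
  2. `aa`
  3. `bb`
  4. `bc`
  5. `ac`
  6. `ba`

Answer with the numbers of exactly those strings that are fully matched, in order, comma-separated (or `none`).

1 → match
2 → match
3 → match
4 → match
5 → match
6 → match

1, 2, 3, 4, 5, 6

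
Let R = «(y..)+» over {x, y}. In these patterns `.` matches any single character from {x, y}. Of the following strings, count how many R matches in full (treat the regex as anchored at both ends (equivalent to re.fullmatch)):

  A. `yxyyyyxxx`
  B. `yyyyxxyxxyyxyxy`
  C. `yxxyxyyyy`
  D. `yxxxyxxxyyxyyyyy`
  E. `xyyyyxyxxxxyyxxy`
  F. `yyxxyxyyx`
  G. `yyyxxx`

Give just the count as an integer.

A → no match
B → match
C → match
D → no match
E → no match — must start with `y`
F → no match
G → no match
Total matched: 2

2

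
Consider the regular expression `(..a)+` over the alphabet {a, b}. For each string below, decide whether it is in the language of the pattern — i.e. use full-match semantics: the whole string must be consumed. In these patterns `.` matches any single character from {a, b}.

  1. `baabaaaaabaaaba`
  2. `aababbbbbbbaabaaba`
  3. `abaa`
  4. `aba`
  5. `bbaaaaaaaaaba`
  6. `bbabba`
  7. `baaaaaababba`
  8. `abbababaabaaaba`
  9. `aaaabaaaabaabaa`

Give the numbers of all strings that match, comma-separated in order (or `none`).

1, 4, 6, 7, 9

1 → match
2 → no match
3. `abaa` → no match
4. `aba` → match
5 → no match
6. `bbabba` → match
7. `baaaaaababba` → match
8 → no match
9 → match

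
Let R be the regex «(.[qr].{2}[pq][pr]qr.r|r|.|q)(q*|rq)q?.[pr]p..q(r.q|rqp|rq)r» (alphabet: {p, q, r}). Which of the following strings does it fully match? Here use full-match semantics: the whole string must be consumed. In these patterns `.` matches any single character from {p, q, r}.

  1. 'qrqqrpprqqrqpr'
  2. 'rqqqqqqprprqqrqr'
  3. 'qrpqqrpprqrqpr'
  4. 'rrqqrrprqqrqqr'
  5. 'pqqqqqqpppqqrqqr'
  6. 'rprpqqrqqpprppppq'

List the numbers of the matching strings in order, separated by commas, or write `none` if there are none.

1, 2, 4, 5

1 → match
2 → match
3 → no match
4 → match
5 → match
6 → no match — must end with 'r'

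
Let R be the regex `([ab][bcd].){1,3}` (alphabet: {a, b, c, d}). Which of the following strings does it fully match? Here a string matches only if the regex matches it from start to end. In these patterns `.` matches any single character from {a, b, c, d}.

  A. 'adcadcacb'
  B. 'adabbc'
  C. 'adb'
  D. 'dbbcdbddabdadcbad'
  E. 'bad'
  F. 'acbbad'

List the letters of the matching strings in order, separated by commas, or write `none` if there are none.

A → match
B → match
C → match
D → no match
E → no match
F → no match

A, B, C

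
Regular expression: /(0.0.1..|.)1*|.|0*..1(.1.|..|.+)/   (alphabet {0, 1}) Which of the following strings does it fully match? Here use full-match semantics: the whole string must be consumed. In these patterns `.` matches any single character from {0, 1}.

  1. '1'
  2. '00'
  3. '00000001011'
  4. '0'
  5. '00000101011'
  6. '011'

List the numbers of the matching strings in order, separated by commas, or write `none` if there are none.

1, 3, 4, 5, 6

1. '1' → match
2. '00' → no match
3. '00000001011' → match
4. '0' → match
5. '00000101011' → match
6. '011' → match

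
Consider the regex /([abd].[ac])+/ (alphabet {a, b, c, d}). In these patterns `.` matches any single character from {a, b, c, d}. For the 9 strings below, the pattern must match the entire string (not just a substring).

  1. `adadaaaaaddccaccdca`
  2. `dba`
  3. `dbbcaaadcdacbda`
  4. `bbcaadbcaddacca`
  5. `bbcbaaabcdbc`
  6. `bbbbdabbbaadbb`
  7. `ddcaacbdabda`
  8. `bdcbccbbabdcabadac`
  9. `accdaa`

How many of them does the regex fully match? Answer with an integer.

5

1 → no match
2. `dba` → match
3 → no match
4 → no match
5. `bbcbaaabcdbc` → match
6 → no match
7. `ddcaacbdabda` → match
8 → match
9. `accdaa` → match
Total matched: 5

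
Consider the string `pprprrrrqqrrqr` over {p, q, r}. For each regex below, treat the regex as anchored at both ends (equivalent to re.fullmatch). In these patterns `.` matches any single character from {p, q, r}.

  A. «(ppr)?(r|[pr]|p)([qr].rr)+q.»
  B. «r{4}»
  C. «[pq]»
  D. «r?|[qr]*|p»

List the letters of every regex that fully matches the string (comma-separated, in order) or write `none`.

A

A → match
B → no match — must start with `r`
C → no match
D → no match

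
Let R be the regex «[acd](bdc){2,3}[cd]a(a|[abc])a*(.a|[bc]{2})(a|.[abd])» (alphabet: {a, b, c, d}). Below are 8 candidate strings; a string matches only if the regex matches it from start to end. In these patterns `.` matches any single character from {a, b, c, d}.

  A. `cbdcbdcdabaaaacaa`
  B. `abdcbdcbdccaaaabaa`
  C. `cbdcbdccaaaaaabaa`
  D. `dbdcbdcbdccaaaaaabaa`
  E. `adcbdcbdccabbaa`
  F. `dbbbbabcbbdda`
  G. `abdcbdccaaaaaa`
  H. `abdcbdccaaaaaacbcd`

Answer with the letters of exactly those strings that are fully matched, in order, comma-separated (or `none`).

A → match
B → match
C → match
D → match
E → no match
F → no match
G → match
H → match

A, B, C, D, G, H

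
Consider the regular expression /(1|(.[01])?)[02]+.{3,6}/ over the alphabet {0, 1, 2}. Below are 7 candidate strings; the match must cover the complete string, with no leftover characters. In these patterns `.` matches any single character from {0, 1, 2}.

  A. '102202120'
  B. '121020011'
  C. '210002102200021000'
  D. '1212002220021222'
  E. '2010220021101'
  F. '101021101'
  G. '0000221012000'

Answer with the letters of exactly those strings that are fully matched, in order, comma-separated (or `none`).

A → match
B → no match
C → no match
D → no match
E → no match
F → no match
G → no match

A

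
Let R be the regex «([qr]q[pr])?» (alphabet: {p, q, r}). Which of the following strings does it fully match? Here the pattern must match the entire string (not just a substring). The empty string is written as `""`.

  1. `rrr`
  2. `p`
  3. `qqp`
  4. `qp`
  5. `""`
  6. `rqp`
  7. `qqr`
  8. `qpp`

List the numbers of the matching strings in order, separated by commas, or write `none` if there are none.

1 → no match
2 → no match
3 → match
4 → no match
5 → match
6 → match
7 → match
8 → no match

3, 5, 6, 7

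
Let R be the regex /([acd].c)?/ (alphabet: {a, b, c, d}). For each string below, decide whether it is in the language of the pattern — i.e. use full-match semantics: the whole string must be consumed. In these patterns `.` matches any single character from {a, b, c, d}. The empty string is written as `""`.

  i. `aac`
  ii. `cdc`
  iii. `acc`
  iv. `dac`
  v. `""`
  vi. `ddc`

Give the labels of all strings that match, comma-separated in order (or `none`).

i, ii, iii, iv, v, vi

i → match
ii → match
iii → match
iv → match
v → match
vi → match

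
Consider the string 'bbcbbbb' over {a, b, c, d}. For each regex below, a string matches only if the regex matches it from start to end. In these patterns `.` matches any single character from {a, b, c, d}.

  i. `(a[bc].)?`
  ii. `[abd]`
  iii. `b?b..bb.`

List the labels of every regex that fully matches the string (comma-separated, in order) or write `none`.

i → no match
ii → no match
iii → match

iii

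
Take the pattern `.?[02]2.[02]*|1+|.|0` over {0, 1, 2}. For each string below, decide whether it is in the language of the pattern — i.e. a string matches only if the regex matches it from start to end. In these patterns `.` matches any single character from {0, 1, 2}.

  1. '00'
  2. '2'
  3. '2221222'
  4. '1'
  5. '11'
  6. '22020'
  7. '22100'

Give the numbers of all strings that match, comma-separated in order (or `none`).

1 → no match
2 → match
3 → match
4 → match
5 → match
6 → match
7 → match

2, 3, 4, 5, 6, 7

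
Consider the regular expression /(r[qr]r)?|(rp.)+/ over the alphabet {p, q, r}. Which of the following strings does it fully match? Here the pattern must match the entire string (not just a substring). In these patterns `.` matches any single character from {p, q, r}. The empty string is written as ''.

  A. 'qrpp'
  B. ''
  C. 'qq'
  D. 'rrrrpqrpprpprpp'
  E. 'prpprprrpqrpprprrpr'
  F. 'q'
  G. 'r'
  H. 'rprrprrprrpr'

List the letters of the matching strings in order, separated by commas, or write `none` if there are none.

A. 'qrpp' → no match
B. '' → match
C. 'qq' → no match
D → no match
E → no match
F. 'q' → no match
G. 'r' → no match
H. 'rprrprrprrpr' → match

B, H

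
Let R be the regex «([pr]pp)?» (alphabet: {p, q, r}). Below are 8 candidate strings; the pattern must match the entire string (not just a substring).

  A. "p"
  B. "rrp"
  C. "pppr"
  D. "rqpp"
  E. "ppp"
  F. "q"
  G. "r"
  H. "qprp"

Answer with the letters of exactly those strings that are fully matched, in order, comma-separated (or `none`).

E

A → no match
B → no match
C → no match
D → no match
E → match
F → no match
G → no match
H → no match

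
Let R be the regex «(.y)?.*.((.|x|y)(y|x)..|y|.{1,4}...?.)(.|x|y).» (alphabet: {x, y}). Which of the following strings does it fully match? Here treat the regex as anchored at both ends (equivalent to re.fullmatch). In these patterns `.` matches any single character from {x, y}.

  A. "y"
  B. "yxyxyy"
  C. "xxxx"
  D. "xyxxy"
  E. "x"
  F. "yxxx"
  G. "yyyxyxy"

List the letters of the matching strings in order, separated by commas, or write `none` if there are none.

G

A. "y" → no match
B. "yxyxyy" → no match
C. "xxxx" → no match
D. "xyxxy" → no match
E. "x" → no match
F. "yxxx" → no match
G. "yyyxyxy" → match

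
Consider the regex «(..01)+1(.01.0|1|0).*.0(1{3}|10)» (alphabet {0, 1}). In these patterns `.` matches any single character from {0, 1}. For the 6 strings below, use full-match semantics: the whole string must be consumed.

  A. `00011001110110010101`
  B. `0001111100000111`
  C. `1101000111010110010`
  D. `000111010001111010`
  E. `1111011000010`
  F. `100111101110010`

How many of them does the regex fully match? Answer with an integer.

A → no match
B → match
C → match
D → match
E → no match
F → match
Total matched: 4

4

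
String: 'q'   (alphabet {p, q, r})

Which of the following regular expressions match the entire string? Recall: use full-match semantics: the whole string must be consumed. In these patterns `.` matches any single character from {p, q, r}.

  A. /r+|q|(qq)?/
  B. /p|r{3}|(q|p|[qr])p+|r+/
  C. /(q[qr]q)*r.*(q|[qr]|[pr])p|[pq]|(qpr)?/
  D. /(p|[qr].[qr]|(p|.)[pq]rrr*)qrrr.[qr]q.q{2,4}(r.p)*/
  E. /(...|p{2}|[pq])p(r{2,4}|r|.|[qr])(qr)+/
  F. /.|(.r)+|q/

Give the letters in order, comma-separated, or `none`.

A, C, F

A → match
B → no match
C → match
D → no match
E → no match — must end with 'qr'
F → match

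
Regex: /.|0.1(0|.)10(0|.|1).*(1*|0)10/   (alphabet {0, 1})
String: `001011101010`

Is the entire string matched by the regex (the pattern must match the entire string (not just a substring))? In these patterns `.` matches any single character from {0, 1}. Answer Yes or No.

No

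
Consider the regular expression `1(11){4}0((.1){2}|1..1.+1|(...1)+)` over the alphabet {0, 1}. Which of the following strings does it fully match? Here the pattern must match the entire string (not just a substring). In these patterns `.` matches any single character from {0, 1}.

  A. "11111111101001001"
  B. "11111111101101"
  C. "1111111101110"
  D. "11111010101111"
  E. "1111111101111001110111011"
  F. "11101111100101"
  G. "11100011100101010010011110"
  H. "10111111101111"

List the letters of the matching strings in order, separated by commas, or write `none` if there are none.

A → match
B → match
C → no match — must end with "1"
D → no match
E → no match
F → no match
G → no match — must end with "1"
H → no match — must start with "111"

A, B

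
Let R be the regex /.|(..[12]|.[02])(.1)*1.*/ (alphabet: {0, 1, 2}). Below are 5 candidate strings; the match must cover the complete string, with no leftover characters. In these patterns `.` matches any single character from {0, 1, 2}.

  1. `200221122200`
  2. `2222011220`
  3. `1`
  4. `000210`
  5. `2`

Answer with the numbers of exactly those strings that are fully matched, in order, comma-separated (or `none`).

3, 5

1. `200221122200` → no match
2. `2222011220` → no match
3. `1` → match
4. `000210` → no match
5. `2` → match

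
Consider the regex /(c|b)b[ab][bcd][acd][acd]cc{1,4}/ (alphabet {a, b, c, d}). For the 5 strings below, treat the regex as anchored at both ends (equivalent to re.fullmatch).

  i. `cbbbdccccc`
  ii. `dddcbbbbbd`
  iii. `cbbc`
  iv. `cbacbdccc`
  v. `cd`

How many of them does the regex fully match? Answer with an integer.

i → match
ii → no match — must end with `c`
iii → no match
iv → no match
v → no match — must end with `c`
Total matched: 1

1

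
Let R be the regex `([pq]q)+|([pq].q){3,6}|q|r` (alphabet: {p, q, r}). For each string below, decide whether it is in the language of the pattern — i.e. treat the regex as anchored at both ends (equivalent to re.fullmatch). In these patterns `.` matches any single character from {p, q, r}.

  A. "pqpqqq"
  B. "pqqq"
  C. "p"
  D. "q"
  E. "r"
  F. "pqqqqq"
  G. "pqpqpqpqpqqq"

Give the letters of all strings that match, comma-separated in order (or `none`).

A, B, D, E, F, G

A → match
B → match
C → no match
D → match
E → match
F → match
G → match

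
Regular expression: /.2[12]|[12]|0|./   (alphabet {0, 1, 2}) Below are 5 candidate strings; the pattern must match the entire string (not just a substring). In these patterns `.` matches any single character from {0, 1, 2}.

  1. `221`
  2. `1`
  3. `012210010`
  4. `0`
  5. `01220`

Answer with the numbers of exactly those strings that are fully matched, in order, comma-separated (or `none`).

1. `221` → match
2. `1` → match
3. `012210010` → no match
4. `0` → match
5. `01220` → no match

1, 2, 4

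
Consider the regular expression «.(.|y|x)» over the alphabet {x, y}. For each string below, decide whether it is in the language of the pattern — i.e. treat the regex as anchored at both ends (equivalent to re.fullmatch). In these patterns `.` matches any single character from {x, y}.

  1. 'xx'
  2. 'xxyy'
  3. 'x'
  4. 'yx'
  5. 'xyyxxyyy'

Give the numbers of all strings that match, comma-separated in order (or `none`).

1 → match
2 → no match
3 → no match
4 → match
5 → no match

1, 4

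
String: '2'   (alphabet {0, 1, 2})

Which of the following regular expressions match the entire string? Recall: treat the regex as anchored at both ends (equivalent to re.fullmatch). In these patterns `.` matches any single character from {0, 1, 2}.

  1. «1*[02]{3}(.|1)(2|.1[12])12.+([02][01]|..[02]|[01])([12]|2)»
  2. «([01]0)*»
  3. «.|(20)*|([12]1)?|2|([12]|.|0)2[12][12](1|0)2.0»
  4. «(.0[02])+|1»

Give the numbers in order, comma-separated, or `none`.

3

1 → no match
2 → no match
3 → match
4 → no match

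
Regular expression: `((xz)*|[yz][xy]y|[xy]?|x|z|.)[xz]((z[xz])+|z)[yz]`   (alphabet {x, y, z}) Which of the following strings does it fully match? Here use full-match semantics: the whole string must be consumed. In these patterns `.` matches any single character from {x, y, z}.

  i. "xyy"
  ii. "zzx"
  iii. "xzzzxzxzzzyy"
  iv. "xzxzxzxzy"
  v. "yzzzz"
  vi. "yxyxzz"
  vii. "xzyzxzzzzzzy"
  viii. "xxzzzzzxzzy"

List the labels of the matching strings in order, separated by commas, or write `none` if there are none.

iv, v, vi, viii

i. "xyy" → no match
ii. "zzx" → no match
iii. "xzzzxzxzzzyy" → no match
iv. "xzxzxzxzy" → match
v. "yzzzz" → match
vi. "yxyxzz" → match
vii. "xzyzxzzzzzzy" → no match
viii. "xxzzzzzxzzy" → match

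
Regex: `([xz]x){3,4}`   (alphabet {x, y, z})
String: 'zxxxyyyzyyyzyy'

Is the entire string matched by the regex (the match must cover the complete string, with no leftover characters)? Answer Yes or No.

Every match must end with 'x', but 'zxxxyyyzyyyzyy' does not.

No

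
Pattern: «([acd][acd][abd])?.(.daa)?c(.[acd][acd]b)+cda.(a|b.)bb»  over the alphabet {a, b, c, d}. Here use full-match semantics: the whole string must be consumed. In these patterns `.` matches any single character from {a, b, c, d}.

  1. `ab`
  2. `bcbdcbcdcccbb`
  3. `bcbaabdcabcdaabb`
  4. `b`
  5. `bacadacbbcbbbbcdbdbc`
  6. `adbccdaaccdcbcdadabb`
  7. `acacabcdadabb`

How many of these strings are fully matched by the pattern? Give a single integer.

1 → no match — must end with `bb`
2 → no match
3 → no match
4 → no match — must end with `bb`
5 → no match — must end with `bb`
6 → match
7 → match
Total matched: 2

2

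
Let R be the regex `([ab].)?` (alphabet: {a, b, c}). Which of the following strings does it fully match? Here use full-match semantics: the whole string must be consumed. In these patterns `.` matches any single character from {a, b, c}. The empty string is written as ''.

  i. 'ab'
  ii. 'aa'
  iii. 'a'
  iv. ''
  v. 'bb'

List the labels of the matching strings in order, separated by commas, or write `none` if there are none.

i → match
ii → match
iii → no match
iv → match
v → match

i, ii, iv, v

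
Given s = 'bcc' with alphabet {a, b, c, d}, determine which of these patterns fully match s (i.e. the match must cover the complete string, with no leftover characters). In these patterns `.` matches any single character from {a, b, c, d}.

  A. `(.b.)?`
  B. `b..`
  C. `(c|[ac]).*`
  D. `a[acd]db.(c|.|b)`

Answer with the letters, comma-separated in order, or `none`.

A → no match
B → match
C → no match
D → no match — must start with 'a'

B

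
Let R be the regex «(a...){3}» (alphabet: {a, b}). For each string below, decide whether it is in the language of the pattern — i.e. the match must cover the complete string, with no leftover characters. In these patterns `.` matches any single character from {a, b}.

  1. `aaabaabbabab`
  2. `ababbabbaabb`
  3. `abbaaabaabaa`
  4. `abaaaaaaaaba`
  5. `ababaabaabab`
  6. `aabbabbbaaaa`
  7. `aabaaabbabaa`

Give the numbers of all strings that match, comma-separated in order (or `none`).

1, 3, 4, 5, 6, 7

1 → match
2 → no match
3 → match
4 → match
5 → match
6 → match
7 → match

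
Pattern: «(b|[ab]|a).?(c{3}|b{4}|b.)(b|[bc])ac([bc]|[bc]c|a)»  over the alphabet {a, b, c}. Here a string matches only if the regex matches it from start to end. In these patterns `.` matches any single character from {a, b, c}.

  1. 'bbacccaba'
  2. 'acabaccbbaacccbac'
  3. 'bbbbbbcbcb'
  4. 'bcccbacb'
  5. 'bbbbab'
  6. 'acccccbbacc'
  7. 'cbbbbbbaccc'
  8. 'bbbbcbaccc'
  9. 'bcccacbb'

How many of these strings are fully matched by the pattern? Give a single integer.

1

1 → no match
2 → no match
3 → no match
4 → match
5 → no match
6 → no match
7 → no match
8 → no match
9 → no match
Total matched: 1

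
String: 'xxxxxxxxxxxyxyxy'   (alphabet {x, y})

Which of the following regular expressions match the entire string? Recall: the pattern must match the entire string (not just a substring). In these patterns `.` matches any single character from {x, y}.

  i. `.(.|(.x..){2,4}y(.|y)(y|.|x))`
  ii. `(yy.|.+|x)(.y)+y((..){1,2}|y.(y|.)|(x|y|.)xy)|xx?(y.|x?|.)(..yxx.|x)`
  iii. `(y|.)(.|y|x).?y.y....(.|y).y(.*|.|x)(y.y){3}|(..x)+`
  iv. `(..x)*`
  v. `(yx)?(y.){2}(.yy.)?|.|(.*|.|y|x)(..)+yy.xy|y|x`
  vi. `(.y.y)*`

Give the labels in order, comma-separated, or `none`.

i → match
ii → no match
iii → no match
iv → no match
v → no match
vi → no match

i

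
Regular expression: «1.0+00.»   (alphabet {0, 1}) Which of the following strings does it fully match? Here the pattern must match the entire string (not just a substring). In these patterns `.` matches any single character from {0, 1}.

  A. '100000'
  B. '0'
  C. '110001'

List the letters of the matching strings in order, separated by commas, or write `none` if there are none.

A, C

A → match
B → no match — must start with '1'
C → match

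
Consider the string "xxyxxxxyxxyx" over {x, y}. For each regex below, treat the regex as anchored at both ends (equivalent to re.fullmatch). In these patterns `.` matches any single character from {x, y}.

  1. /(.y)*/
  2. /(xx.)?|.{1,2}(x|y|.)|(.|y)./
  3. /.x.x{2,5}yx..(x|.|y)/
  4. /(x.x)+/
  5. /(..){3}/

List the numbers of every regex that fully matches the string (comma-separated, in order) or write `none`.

3

1 → no match
2 → no match
3 → match
4 → no match
5 → no match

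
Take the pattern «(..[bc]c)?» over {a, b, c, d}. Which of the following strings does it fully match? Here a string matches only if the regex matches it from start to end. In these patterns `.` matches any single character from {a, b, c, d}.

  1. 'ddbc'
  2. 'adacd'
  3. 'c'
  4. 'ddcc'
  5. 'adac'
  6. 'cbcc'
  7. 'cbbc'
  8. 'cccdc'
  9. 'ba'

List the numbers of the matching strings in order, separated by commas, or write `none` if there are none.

1, 4, 6, 7

1 → match
2 → no match
3 → no match
4 → match
5 → no match
6 → match
7 → match
8 → no match
9 → no match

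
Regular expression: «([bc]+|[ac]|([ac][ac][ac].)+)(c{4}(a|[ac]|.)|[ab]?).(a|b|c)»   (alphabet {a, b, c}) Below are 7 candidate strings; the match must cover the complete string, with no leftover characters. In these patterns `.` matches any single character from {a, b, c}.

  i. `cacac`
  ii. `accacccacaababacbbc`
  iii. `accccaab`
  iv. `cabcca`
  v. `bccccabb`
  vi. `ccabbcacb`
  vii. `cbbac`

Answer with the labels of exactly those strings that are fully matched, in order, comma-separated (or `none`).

i. `cacac` → no match
ii → no match
iii. `accccaab` → match
iv. `cabcca` → no match
v. `bccccabb` → match
vi. `ccabbcacb` → no match
vii. `cbbac` → match

iii, v, vii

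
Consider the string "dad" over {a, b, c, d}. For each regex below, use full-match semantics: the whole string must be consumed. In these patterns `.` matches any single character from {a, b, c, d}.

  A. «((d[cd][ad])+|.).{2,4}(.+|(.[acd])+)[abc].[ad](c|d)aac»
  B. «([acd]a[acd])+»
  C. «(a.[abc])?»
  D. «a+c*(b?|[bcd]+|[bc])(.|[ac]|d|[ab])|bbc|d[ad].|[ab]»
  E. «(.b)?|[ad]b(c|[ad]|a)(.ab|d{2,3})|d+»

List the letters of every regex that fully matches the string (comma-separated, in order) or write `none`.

A → no match — must end with "aac"
B → match
C → no match
D → match
E → no match

B, D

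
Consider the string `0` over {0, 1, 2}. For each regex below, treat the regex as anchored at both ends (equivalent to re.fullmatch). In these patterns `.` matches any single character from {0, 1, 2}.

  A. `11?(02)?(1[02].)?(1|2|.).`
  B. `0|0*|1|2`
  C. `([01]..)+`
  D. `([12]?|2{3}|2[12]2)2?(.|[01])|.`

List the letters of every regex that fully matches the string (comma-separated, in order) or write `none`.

A → no match — must start with `1`
B → match
C → no match
D → match

B, D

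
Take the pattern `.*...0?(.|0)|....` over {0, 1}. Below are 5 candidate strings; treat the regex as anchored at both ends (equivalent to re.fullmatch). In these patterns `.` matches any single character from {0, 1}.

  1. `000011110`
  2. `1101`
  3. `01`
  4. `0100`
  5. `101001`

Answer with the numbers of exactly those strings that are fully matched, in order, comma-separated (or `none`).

1, 2, 4, 5

1 → match
2 → match
3 → no match
4 → match
5 → match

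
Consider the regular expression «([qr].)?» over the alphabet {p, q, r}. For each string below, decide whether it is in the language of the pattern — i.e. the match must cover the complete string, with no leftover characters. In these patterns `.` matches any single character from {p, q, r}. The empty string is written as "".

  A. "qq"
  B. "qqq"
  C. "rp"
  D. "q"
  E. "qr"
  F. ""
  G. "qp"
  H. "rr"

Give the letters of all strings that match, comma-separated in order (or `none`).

A → match
B → no match
C → match
D → no match
E → match
F → match
G → match
H → match

A, C, E, F, G, H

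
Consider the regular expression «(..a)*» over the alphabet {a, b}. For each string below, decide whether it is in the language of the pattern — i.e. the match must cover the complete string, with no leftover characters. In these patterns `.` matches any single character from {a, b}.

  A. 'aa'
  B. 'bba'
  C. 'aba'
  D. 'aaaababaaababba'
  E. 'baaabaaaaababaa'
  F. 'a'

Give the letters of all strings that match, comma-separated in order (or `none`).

B, C, D, E

A → no match
B → match
C → match
D → match
E → match
F → no match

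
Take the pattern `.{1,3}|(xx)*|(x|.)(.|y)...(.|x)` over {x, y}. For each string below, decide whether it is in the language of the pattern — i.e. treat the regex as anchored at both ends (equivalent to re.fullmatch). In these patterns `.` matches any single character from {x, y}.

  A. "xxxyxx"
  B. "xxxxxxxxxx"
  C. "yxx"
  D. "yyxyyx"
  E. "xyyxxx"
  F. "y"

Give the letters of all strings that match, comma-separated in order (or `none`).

A → match
B → match
C → match
D → match
E → match
F → match

A, B, C, D, E, F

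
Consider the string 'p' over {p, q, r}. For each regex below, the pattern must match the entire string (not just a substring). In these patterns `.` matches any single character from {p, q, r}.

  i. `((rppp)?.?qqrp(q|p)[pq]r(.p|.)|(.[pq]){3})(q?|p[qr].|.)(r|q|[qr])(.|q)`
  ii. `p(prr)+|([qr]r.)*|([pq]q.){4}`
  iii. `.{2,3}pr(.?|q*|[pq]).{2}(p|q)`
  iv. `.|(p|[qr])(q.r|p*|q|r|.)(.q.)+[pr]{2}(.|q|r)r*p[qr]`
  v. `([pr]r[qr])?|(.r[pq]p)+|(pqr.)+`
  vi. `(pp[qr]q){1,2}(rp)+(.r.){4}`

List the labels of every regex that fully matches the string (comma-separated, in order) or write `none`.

i → no match
ii → no match
iii → no match
iv → match
v → no match
vi → no match — must start with 'pp'

iv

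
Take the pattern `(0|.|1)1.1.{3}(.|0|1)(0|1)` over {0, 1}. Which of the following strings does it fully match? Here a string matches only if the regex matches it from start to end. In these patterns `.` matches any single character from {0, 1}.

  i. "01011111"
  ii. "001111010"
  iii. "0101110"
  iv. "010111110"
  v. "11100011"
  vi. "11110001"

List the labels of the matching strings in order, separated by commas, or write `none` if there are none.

i. "01011111" → no match
ii. "001111010" → no match
iii. "0101110" → no match
iv. "010111110" → match
v. "11100011" → no match
vi. "11110001" → no match

iv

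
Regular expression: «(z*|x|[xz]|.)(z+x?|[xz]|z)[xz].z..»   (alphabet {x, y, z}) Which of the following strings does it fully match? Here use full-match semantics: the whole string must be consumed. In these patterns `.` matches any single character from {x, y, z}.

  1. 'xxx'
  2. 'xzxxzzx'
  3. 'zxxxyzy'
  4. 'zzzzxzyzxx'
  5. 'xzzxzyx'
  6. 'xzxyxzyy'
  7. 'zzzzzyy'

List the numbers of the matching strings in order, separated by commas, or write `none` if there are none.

1. 'xxx' → no match
2. 'xzxxzzx' → match
3. 'zxxxyzy' → no match
4. 'zzzzxzyzxx' → match
5. 'xzzxzyx' → match
6. 'xzxyxzyy' → no match
7. 'zzzzzyy' → match

2, 4, 5, 7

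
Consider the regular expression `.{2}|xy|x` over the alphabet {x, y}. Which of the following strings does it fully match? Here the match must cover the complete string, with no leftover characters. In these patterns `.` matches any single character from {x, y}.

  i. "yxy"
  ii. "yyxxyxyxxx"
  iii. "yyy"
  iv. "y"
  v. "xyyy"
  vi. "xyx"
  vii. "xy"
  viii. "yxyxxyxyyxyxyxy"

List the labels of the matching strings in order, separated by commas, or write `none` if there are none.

i. "yxy" → no match
ii. "yyxxyxyxxx" → no match
iii. "yyy" → no match
iv. "y" → no match
v. "xyyy" → no match
vi. "xyx" → no match
vii. "xy" → match
viii → no match

vii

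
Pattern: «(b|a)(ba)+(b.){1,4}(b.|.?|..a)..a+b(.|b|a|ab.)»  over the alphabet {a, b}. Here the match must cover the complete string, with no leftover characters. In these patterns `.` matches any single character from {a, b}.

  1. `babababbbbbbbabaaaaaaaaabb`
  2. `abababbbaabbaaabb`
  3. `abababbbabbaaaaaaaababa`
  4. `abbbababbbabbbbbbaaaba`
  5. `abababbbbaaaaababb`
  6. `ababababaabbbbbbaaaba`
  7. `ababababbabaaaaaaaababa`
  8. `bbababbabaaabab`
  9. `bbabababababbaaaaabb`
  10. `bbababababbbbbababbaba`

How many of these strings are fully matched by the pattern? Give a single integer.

6

1 → no match
2 → match
3 → match
4 → no match
5 → match
6 → no match
7 → match
8 → no match
9 → match
10 → match
Total matched: 6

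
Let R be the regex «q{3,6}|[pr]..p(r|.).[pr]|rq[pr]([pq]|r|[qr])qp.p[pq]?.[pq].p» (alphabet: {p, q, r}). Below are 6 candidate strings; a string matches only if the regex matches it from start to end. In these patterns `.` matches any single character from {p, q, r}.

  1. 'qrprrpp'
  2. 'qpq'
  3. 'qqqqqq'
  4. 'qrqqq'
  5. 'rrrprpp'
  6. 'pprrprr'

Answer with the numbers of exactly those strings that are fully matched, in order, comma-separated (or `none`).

1. 'qrprrpp' → no match
2. 'qpq' → no match
3. 'qqqqqq' → match
4. 'qrqqq' → no match
5. 'rrrprpp' → match
6. 'pprrprr' → no match

3, 5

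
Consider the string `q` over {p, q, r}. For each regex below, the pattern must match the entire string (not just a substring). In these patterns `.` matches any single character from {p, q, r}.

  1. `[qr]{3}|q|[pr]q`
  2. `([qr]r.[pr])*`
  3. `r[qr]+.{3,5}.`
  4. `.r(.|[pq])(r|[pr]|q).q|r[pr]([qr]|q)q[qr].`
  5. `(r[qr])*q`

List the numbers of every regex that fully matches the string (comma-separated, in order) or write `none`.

1 → match
2 → no match
3 → no match — must start with `r`
4 → no match
5 → match

1, 5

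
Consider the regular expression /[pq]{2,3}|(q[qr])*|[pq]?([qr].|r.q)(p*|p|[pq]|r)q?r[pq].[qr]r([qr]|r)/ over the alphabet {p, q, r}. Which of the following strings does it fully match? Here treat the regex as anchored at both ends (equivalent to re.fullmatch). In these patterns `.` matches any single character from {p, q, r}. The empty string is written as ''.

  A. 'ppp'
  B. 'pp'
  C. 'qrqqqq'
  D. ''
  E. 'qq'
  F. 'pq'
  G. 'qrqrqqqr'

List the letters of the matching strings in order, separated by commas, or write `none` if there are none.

A, B, C, D, E, F, G

A → match
B → match
C → match
D → match
E → match
F → match
G → match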